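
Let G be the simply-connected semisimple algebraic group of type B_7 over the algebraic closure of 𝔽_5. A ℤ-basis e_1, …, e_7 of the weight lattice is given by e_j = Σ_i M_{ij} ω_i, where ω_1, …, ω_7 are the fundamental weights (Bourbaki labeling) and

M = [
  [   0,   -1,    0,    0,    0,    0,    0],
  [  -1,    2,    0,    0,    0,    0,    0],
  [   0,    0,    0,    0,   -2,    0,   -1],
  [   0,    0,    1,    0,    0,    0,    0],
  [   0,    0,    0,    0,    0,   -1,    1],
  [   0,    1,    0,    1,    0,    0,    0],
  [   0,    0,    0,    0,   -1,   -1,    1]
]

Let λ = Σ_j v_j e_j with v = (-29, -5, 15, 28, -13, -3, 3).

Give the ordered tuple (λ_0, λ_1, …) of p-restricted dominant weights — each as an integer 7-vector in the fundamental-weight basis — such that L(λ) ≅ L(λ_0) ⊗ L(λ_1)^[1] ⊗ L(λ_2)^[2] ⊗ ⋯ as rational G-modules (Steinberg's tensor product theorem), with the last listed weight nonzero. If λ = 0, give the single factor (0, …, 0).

((0, 4, 3, 0, 1, 3, 4), (1, 3, 4, 3, 1, 4, 3))

Change of basis e → ω: c = M·v where v = (-29, -5, 15, 28, -13, -3, 3):
  c_1 = 0*-29 + -1*-5 + 0*15 + 0*28 + 0*-13 + 0*-3 + 0*3 = 5
  c_2 = -1*-29 + 2*-5 + 0*15 + 0*28 + 0*-13 + 0*-3 + 0*3 = 19
  c_3 = 0*-29 + 0*-5 + 0*15 + 0*28 + -2*-13 + 0*-3 + -1*3 = 23
  c_4 = 0*-29 + 0*-5 + 1*15 + 0*28 + 0*-13 + 0*-3 + 0*3 = 15
  c_5 = 0*-29 + 0*-5 + 0*15 + 0*28 + 0*-13 + -1*-3 + 1*3 = 6
  c_6 = 0*-29 + 1*-5 + 0*15 + 1*28 + 0*-13 + 0*-3 + 0*3 = 23
  c_7 = 0*-29 + 0*-5 + 0*15 + 0*28 + -1*-13 + -1*-3 + 1*3 = 19
Writing each c_i in base p = 5:
  c_1 = 5 = 0·5^0 + 1·5^1
  c_2 = 19 = 4·5^0 + 3·5^1
  c_3 = 23 = 3·5^0 + 4·5^1
  c_4 = 15 = 0·5^0 + 3·5^1
  c_5 = 6 = 1·5^0 + 1·5^1
  c_6 = 23 = 3·5^0 + 4·5^1
  c_7 = 19 = 4·5^0 + 3·5^1
Factor λ_0 = (0, 4, 3, 0, 1, 3, 4)
Factor λ_1 = (1, 3, 4, 3, 1, 4, 3)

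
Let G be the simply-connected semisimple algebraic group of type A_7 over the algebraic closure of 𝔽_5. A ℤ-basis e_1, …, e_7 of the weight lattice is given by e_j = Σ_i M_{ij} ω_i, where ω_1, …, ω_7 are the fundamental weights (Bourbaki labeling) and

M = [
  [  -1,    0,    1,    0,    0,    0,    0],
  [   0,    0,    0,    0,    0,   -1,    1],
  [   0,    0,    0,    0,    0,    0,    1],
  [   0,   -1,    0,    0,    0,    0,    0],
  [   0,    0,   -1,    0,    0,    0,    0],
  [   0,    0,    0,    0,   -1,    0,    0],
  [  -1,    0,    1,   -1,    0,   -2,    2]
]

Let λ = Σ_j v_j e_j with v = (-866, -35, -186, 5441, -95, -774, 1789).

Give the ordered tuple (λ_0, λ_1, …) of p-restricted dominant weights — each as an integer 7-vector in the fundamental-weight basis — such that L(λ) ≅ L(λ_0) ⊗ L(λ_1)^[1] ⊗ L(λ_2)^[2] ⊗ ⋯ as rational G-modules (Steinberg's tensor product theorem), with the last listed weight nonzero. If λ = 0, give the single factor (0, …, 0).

Compute c_i = Σ_j M_{ij} v_j with v = (-866, -35, -186, 5441, -95, -774, 1789):
  c_1 = (-1)·(-866) + (0)·(-35) + (1)·(-186) + (0)·(5441) + (0)·(-95) + (0)·(-774) + (0)·(1789) = 680
  c_2 = (0)·(-866) + (0)·(-35) + (0)·(-186) + (0)·(5441) + (0)·(-95) + (-1)·(-774) + (1)·(1789) = 2563
  c_3 = (0)·(-866) + (0)·(-35) + (0)·(-186) + (0)·(5441) + (0)·(-95) + (0)·(-774) + (1)·(1789) = 1789
  c_4 = (0)·(-866) + (-1)·(-35) + (0)·(-186) + (0)·(5441) + (0)·(-95) + (0)·(-774) + (0)·(1789) = 35
  c_5 = (0)·(-866) + (0)·(-35) + (-1)·(-186) + (0)·(5441) + (0)·(-95) + (0)·(-774) + (0)·(1789) = 186
  c_6 = (0)·(-866) + (0)·(-35) + (0)·(-186) + (0)·(5441) + (-1)·(-95) + (0)·(-774) + (0)·(1789) = 95
  c_7 = (-1)·(-866) + (0)·(-35) + (1)·(-186) + (-1)·(5441) + (0)·(-95) + (-2)·(-774) + (2)·(1789) = 365
p = 5; digits c_i = Σ_j d_{ij}·5^j, 0 ≤ d_{ij} < 5:
  c_1 = 680 = 0·5^0 + 1·5^1 + 2·5^2 + 0·5^3 + 1·5^4
  c_2 = 2563 = 3·5^0 + 2·5^1 + 2·5^2 + 0·5^3 + 4·5^4
  c_3 = 1789 = 4·5^0 + 2·5^1 + 1·5^2 + 4·5^3 + 2·5^4
  c_4 = 35 = 0·5^0 + 2·5^1 + 1·5^2
  c_5 = 186 = 1·5^0 + 2·5^1 + 2·5^2 + 1·5^3
  c_6 = 95 = 0·5^0 + 4·5^1 + 3·5^2
  c_7 = 365 = 0·5^0 + 3·5^1 + 4·5^2 + 2·5^3
λ_0 = (0, 3, 4, 0, 1, 0, 0)
λ_1 = (1, 2, 2, 2, 2, 4, 3)
λ_2 = (2, 2, 1, 1, 2, 3, 4)
λ_3 = (0, 0, 4, 0, 1, 0, 2)
λ_4 = (1, 4, 2, 0, 0, 0, 0)

((0, 3, 4, 0, 1, 0, 0), (1, 2, 2, 2, 2, 4, 3), (2, 2, 1, 1, 2, 3, 4), (0, 0, 4, 0, 1, 0, 2), (1, 4, 2, 0, 0, 0, 0))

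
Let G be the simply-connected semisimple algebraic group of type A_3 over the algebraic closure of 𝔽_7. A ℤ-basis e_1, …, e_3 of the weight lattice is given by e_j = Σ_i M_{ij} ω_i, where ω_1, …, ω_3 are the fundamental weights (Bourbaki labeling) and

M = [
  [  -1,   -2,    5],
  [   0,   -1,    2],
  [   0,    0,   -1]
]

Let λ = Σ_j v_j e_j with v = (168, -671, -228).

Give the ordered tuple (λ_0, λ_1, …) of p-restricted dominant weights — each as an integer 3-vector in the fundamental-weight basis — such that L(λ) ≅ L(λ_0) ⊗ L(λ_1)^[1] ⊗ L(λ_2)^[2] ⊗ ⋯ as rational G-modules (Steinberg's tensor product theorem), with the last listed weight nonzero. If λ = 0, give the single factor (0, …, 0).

((6, 5, 4), (4, 2, 4), (0, 4, 4))

In the fundamental-weight basis, λ has coordinates c = M·v (v = (168, -671, -228)):
  c_1 = -1*168 + -2*-671 + 5*-228 = 34
  c_2 = 0*168 + -1*-671 + 2*-228 = 215
  c_3 = 0*168 + 0*-671 + -1*-228 = 228
p = 7; digits c_i = Σ_j d_{ij}·7^j, 0 ≤ d_{ij} < 7:
  c_1 = 34 = 6·7^0 + 4·7^1
  c_2 = 215 = 5·7^0 + 2·7^1 + 4·7^2
  c_3 = 228 = 4·7^0 + 4·7^1 + 4·7^2
Factor λ_0 = (6, 5, 4)
Factor λ_1 = (4, 2, 4)
Factor λ_2 = (0, 4, 4)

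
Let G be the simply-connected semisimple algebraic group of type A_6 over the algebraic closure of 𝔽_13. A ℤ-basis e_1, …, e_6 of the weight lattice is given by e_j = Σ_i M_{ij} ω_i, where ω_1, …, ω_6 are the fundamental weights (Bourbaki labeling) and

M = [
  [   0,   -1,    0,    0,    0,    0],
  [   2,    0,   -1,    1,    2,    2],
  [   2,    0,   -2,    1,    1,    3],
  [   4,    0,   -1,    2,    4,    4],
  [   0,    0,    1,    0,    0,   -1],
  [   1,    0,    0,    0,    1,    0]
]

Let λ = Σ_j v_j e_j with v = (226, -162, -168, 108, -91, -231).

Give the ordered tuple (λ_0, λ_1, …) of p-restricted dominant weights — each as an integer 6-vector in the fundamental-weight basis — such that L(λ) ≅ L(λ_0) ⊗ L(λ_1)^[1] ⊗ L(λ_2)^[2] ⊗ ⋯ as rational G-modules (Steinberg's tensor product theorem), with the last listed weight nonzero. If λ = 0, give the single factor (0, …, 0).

Change of basis e → ω: c = M·v where v = (226, -162, -168, 108, -91, -231):
  c_1 = 0*226 + -1*-162 + 0*-168 + 0*108 + 0*-91 + 0*-231 = 162
  c_2 = 2*226 + 0*-162 + -1*-168 + 1*108 + 2*-91 + 2*-231 = 84
  c_3 = 2*226 + 0*-162 + -2*-168 + 1*108 + 1*-91 + 3*-231 = 112
  c_4 = 4*226 + 0*-162 + -1*-168 + 2*108 + 4*-91 + 4*-231 = 0
  c_5 = 0*226 + 0*-162 + 1*-168 + 0*108 + 0*-91 + -1*-231 = 63
  c_6 = 1*226 + 0*-162 + 0*-168 + 0*108 + 1*-91 + 0*-231 = 135
Writing each c_i in base p = 13:
  c_1 = 162 = 6·13^0 + 12·13^1
  c_2 = 84 = 6·13^0 + 6·13^1
  c_3 = 112 = 8·13^0 + 8·13^1
  c_4 = 0
  c_5 = 63 = 11·13^0 + 4·13^1
  c_6 = 135 = 5·13^0 + 10·13^1
p-restricted factor λ_0 = (6, 6, 8, 0, 11, 5)
p-restricted factor λ_1 = (12, 6, 8, 0, 4, 10)

((6, 6, 8, 0, 11, 5), (12, 6, 8, 0, 4, 10))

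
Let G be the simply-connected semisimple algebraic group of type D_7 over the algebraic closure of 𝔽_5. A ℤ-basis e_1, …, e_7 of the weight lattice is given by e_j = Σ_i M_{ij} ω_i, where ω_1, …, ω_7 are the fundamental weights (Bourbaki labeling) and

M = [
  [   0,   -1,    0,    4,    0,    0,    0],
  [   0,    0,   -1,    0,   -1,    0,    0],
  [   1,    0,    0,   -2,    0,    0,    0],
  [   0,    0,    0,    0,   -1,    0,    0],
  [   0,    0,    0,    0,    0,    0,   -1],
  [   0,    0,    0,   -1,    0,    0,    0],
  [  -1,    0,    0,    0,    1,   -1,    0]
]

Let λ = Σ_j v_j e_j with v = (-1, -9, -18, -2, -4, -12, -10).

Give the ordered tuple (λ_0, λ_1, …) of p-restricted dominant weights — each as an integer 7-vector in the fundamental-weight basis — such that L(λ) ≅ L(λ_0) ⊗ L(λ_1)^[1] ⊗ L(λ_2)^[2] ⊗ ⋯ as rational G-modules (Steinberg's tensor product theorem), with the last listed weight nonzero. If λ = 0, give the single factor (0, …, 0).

((1, 2, 3, 4, 0, 2, 4), (0, 4, 0, 0, 2, 0, 1))

ω-coordinates c = M·v, v = (-1, -9, -18, -2, -4, -12, -10):
  c_1 = (0)·(-1) + (-1)·(-9) + (0)·(-18) + (4)·(-2) + (0)·(-4) + (0)·(-12) + (0)·(-10) = 1
  c_2 = (0)·(-1) + (0)·(-9) + (-1)·(-18) + (0)·(-2) + (-1)·(-4) + (0)·(-12) + (0)·(-10) = 22
  c_3 = (1)·(-1) + (0)·(-9) + (0)·(-18) + (-2)·(-2) + (0)·(-4) + (0)·(-12) + (0)·(-10) = 3
  c_4 = (0)·(-1) + (0)·(-9) + (0)·(-18) + (0)·(-2) + (-1)·(-4) + (0)·(-12) + (0)·(-10) = 4
  c_5 = (0)·(-1) + (0)·(-9) + (0)·(-18) + (0)·(-2) + (0)·(-4) + (0)·(-12) + (-1)·(-10) = 10
  c_6 = (0)·(-1) + (0)·(-9) + (0)·(-18) + (-1)·(-2) + (0)·(-4) + (0)·(-12) + (0)·(-10) = 2
  c_7 = (-1)·(-1) + (0)·(-9) + (0)·(-18) + (0)·(-2) + (1)·(-4) + (-1)·(-12) + (0)·(-10) = 9
Writing each c_i in base p = 5:
  c_1 = 1 = 1·5^0
  c_2 = 22 = 2·5^0 + 4·5^1
  c_3 = 3 = 3·5^0
  c_4 = 4 = 4·5^0
  c_5 = 10 = 0·5^0 + 2·5^1
  c_6 = 2 = 2·5^0
  c_7 = 9 = 4·5^0 + 1·5^1
Factor λ_0 = (1, 2, 3, 4, 0, 2, 4)
Factor λ_1 = (0, 4, 0, 0, 2, 0, 1)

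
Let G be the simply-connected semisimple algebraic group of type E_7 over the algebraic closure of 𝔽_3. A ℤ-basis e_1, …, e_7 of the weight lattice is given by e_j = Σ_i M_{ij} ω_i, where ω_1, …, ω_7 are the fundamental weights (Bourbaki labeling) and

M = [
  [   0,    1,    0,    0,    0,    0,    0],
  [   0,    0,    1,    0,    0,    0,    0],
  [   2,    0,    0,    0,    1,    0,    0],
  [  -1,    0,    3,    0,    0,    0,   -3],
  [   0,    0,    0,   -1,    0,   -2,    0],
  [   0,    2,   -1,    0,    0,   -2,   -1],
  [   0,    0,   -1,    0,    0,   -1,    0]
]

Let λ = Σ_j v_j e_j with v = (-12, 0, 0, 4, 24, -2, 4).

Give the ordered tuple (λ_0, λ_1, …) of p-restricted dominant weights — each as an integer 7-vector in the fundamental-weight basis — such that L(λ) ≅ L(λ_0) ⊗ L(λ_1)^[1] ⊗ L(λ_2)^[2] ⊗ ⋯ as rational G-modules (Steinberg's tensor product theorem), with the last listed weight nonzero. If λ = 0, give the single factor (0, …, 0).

ω-coordinates c = M·v, v = (-12, 0, 0, 4, 24, -2, 4):
  c_1 = 0*-12 + 1*0 + 0*0 + 0*4 + 0*24 + 0*-2 + 0*4 = 0
  c_2 = 0*-12 + 0*0 + 1*0 + 0*4 + 0*24 + 0*-2 + 0*4 = 0
  c_3 = 2*-12 + 0*0 + 0*0 + 0*4 + 1*24 + 0*-2 + 0*4 = 0
  c_4 = -1*-12 + 0*0 + 3*0 + 0*4 + 0*24 + 0*-2 + -3*4 = 0
  c_5 = 0*-12 + 0*0 + 0*0 + -1*4 + 0*24 + -2*-2 + 0*4 = 0
  c_6 = 0*-12 + 2*0 + -1*0 + 0*4 + 0*24 + -2*-2 + -1*4 = 0
  c_7 = 0*-12 + 0*0 + -1*0 + 0*4 + 0*24 + -1*-2 + 0*4 = 2
Expand coordinatewise in base 3:
  c_1 = 0
  c_2 = 0
  c_3 = 0
  c_4 = 0
  c_5 = 0
  c_6 = 0
  c_7 = 2 = 2·3^0
p-restricted factor λ_0 = (0, 0, 0, 0, 0, 0, 2)

((0, 0, 0, 0, 0, 0, 2),)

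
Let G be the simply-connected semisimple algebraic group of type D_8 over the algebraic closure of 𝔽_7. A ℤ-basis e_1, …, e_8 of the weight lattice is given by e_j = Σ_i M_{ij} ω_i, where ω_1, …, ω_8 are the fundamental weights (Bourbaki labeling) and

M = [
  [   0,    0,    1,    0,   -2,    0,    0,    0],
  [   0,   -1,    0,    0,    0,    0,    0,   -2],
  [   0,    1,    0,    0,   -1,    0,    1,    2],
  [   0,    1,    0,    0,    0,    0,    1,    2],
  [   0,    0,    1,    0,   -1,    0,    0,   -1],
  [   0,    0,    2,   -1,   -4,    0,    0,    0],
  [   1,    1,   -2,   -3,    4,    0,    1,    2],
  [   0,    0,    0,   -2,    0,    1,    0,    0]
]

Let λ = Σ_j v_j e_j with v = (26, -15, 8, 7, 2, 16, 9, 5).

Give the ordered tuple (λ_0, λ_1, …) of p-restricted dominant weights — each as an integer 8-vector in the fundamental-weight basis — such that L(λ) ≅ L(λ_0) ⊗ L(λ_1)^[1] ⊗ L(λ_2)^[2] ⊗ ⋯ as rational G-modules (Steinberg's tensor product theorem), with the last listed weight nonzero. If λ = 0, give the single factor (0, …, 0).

Change of basis e → ω: c = M·v where v = (26, -15, 8, 7, 2, 16, 9, 5):
  c_1 = (0)·(26) + (0)·(-15) + (1)·(8) + (0)·(7) + (-2)·(2) + (0)·(16) + (0)·(9) + (0)·(5) = 4
  c_2 = (0)·(26) + (-1)·(-15) + (0)·(8) + (0)·(7) + (0)·(2) + (0)·(16) + (0)·(9) + (-2)·(5) = 5
  c_3 = (0)·(26) + (1)·(-15) + (0)·(8) + (0)·(7) + (-1)·(2) + (0)·(16) + (1)·(9) + (2)·(5) = 2
  c_4 = (0)·(26) + (1)·(-15) + (0)·(8) + (0)·(7) + (0)·(2) + (0)·(16) + (1)·(9) + (2)·(5) = 4
  c_5 = (0)·(26) + (0)·(-15) + (1)·(8) + (0)·(7) + (-1)·(2) + (0)·(16) + (0)·(9) + (-1)·(5) = 1
  c_6 = (0)·(26) + (0)·(-15) + (2)·(8) + (-1)·(7) + (-4)·(2) + (0)·(16) + (0)·(9) + (0)·(5) = 1
  c_7 = (1)·(26) + (1)·(-15) + (-2)·(8) + (-3)·(7) + (4)·(2) + (0)·(16) + (1)·(9) + (2)·(5) = 1
  c_8 = (0)·(26) + (0)·(-15) + (0)·(8) + (-2)·(7) + (0)·(2) + (1)·(16) + (0)·(9) + (0)·(5) = 2
Expand coordinatewise in base 7:
  c_1 = 4 = 4·7^0
  c_2 = 5 = 5·7^0
  c_3 = 2 = 2·7^0
  c_4 = 4 = 4·7^0
  c_5 = 1 = 1·7^0
  c_6 = 1 = 1·7^0
  c_7 = 1 = 1·7^0
  c_8 = 2 = 2·7^0
Factor λ_0 = (4, 5, 2, 4, 1, 1, 1, 2)

((4, 5, 2, 4, 1, 1, 1, 2),)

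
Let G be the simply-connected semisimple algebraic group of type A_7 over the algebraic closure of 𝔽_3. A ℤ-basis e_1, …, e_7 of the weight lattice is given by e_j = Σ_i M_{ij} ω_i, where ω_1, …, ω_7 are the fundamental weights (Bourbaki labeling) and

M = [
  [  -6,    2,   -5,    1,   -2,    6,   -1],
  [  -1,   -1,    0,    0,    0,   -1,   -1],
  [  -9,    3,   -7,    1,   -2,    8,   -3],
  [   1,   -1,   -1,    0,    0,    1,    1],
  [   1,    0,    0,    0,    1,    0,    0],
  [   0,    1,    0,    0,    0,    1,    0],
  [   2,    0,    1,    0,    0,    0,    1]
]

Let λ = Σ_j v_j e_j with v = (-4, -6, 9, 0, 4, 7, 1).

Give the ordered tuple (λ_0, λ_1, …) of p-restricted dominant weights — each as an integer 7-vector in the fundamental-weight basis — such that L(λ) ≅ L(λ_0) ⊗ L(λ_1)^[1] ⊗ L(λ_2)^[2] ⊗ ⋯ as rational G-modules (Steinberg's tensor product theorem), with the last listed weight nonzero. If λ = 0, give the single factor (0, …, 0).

((0, 2, 0, 1, 0, 1, 2),)

Compute c_i = Σ_j M_{ij} v_j with v = (-4, -6, 9, 0, 4, 7, 1):
  c_1 = (-6)·(-4) + (2)·(-6) + (-5)·(9) + (1)·(0) + (-2)·(4) + (6)·(7) + (-1)·(1) = 0
  c_2 = (-1)·(-4) + (-1)·(-6) + (0)·(9) + (0)·(0) + (0)·(4) + (-1)·(7) + (-1)·(1) = 2
  c_3 = (-9)·(-4) + (3)·(-6) + (-7)·(9) + (1)·(0) + (-2)·(4) + (8)·(7) + (-3)·(1) = 0
  c_4 = (1)·(-4) + (-1)·(-6) + (-1)·(9) + (0)·(0) + (0)·(4) + (1)·(7) + (1)·(1) = 1
  c_5 = (1)·(-4) + (0)·(-6) + (0)·(9) + (0)·(0) + (1)·(4) + (0)·(7) + (0)·(1) = 0
  c_6 = (0)·(-4) + (1)·(-6) + (0)·(9) + (0)·(0) + (0)·(4) + (1)·(7) + (0)·(1) = 1
  c_7 = (2)·(-4) + (0)·(-6) + (1)·(9) + (0)·(0) + (0)·(4) + (0)·(7) + (1)·(1) = 2
Writing each c_i in base p = 3:
  c_1 = 0
  c_2 = 2 = 2·3^0
  c_3 = 0
  c_4 = 1 = 1·3^0
  c_5 = 0
  c_6 = 1 = 1·3^0
  c_7 = 2 = 2·3^0
p-restricted factor λ_0 = (0, 2, 0, 1, 0, 1, 2)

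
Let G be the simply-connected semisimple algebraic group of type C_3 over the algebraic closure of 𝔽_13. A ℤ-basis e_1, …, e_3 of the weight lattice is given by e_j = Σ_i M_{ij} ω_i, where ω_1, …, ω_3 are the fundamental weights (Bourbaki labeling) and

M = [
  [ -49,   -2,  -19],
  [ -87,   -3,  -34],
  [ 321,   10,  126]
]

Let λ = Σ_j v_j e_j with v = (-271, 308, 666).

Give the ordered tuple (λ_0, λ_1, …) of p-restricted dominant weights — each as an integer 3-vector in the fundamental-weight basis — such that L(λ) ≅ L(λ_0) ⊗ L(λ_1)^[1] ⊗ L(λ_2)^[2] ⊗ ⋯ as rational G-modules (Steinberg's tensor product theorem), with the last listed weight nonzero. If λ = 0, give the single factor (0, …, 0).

In the fundamental-weight basis, λ has coordinates c = M·v (v = (-271, 308, 666)):
  c_1 = (-49)·(-271) + (-2)·(308) + (-19)·(666) = 9
  c_2 = (-87)·(-271) + (-3)·(308) + (-34)·(666) = 9
  c_3 = (321)·(-271) + 10·308 + 126·666 = 5
p = 13; digits c_i = Σ_j d_{ij}·13^j, 0 ≤ d_{ij} < 13:
  c_1 = 9 = 9·13^0
  c_2 = 9 = 9·13^0
  c_3 = 5 = 5·13^0
p-restricted factor λ_0 = (9, 9, 5)

((9, 9, 5),)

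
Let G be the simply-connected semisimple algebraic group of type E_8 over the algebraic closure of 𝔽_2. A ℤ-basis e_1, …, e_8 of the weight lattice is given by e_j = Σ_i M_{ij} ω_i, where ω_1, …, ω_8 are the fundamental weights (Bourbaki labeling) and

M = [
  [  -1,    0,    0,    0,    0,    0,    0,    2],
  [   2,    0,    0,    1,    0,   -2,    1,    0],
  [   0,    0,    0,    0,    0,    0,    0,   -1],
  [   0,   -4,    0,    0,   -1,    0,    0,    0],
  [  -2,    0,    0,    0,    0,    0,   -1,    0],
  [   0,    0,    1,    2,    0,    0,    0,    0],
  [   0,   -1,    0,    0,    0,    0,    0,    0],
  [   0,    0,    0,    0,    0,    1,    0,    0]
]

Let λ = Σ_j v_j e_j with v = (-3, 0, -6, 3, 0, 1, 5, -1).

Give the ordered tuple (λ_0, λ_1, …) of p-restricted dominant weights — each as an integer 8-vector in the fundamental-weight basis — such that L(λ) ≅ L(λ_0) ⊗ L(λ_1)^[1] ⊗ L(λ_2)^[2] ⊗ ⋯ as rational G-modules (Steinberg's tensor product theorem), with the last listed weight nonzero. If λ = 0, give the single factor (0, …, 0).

In the fundamental-weight basis, λ has coordinates c = M·v (v = (-3, 0, -6, 3, 0, 1, 5, -1)):
  c_1 = (-1)·(-3) + (0)·(0) + (0)·(-6) + (0)·(3) + (0)·(0) + (0)·(1) + (0)·(5) + (2)·(-1) = 1
  c_2 = (2)·(-3) + (0)·(0) + (0)·(-6) + (1)·(3) + (0)·(0) + (-2)·(1) + (1)·(5) + (0)·(-1) = 0
  c_3 = (0)·(-3) + (0)·(0) + (0)·(-6) + (0)·(3) + (0)·(0) + (0)·(1) + (0)·(5) + (-1)·(-1) = 1
  c_4 = (0)·(-3) + (-4)·(0) + (0)·(-6) + (0)·(3) + (-1)·(0) + (0)·(1) + (0)·(5) + (0)·(-1) = 0
  c_5 = (-2)·(-3) + (0)·(0) + (0)·(-6) + (0)·(3) + (0)·(0) + (0)·(1) + (-1)·(5) + (0)·(-1) = 1
  c_6 = (0)·(-3) + (0)·(0) + (1)·(-6) + (2)·(3) + (0)·(0) + (0)·(1) + (0)·(5) + (0)·(-1) = 0
  c_7 = (0)·(-3) + (-1)·(0) + (0)·(-6) + (0)·(3) + (0)·(0) + (0)·(1) + (0)·(5) + (0)·(-1) = 0
  c_8 = (0)·(-3) + (0)·(0) + (0)·(-6) + (0)·(3) + (0)·(0) + (1)·(1) + (0)·(5) + (0)·(-1) = 1
Writing each c_i in base p = 2:
  c_1 = 1 = 1·2^0
  c_2 = 0
  c_3 = 1 = 1·2^0
  c_4 = 0
  c_5 = 1 = 1·2^0
  c_6 = 0
  c_7 = 0
  c_8 = 1 = 1·2^0
p-restricted factor λ_0 = (1, 0, 1, 0, 1, 0, 0, 1)

((1, 0, 1, 0, 1, 0, 0, 1),)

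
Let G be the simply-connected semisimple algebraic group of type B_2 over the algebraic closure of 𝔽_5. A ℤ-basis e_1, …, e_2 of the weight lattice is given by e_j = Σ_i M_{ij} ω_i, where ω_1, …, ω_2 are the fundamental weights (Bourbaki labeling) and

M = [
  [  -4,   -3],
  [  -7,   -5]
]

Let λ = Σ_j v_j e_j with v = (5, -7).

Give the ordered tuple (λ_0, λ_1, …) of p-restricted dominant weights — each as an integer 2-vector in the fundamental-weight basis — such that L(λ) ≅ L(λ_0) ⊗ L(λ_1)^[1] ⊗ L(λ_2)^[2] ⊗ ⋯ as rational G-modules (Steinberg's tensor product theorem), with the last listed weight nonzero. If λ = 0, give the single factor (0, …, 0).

((1, 0),)

Change of basis e → ω: c = M·v where v = (5, -7):
  c_1 = -4*5 + -3*-7 = 1
  c_2 = -7*5 + -5*-7 = 0
Expand coordinatewise in base 5:
  c_1 = 1 = 1·5^0
  c_2 = 0
λ_0 = (1, 0)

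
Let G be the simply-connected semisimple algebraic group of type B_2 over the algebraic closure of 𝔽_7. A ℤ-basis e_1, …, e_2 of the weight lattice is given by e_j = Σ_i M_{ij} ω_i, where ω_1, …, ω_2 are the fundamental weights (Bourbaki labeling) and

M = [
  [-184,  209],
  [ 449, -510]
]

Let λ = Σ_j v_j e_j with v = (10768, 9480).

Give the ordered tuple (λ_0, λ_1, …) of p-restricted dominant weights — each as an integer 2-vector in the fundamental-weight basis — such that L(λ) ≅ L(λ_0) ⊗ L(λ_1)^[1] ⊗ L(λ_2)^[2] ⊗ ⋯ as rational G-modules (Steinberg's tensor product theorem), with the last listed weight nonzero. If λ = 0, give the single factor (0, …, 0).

Compute c_i = Σ_j M_{ij} v_j with v = (10768, 9480):
  c_1 = (-184)·(10768) + (209)·(9480) = 8
  c_2 = (449)·(10768) + (-510)·(9480) = 32
p = 7; digits c_i = Σ_j d_{ij}·7^j, 0 ≤ d_{ij} < 7:
  c_1 = 8 = 1·7^0 + 1·7^1
  c_2 = 32 = 4·7^0 + 4·7^1
p-restricted factor λ_0 = (1, 4)
p-restricted factor λ_1 = (1, 4)

((1, 4), (1, 4))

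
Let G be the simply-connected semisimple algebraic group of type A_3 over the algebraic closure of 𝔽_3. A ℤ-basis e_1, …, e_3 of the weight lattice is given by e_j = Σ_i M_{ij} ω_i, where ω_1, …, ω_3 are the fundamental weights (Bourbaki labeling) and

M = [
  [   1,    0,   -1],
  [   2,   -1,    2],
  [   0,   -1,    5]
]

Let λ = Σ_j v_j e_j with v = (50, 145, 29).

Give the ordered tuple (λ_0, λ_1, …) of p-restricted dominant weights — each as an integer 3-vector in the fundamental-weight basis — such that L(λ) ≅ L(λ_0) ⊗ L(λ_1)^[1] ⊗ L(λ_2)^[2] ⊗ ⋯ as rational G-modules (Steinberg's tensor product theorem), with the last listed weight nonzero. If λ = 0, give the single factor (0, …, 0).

ω-coordinates c = M·v, v = (50, 145, 29):
  c_1 = 1·50 + 0·145 + (-1)·(29) = 21
  c_2 = 2·50 + (-1)·(145) + 2·29 = 13
  c_3 = 0·50 + (-1)·(145) + 5·29 = 0
p = 3; digits c_i = Σ_j d_{ij}·3^j, 0 ≤ d_{ij} < 3:
  c_1 = 21 = 0·3^0 + 1·3^1 + 2·3^2
  c_2 = 13 = 1·3^0 + 1·3^1 + 1·3^2
  c_3 = 0
Factor λ_0 = (0, 1, 0)
Factor λ_1 = (1, 1, 0)
Factor λ_2 = (2, 1, 0)

((0, 1, 0), (1, 1, 0), (2, 1, 0))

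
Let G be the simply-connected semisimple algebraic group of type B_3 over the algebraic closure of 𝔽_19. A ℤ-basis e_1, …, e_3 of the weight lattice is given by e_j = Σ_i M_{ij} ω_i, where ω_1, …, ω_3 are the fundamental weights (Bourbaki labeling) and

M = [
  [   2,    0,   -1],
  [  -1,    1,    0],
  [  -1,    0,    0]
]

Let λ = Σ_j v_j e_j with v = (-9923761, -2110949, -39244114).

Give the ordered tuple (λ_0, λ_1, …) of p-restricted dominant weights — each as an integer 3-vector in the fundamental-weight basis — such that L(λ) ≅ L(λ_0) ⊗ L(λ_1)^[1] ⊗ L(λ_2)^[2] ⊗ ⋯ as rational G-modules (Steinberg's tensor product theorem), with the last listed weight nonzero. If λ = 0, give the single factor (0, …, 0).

((5, 12, 4), (3, 2, 12), (17, 1, 15), (15, 18, 2), (15, 2, 0), (7, 3, 4))

Converting to the ω-basis (c_i = row i of M dotted with v = (-9923761, -2110949, -39244114)):
  c_1 = (2)·(-9923761) + (0)·(-2110949) + (-1)·(-39244114) = 19396592
  c_2 = (-1)·(-9923761) + (1)·(-2110949) + (0)·(-39244114) = 7812812
  c_3 = (-1)·(-9923761) + (0)·(-2110949) + (0)·(-39244114) = 9923761
p = 19; digits c_i = Σ_j d_{ij}·19^j, 0 ≤ d_{ij} < 19:
  c_1 = 19396592 = 5·19^0 + 3·19^1 + 17·19^2 + 15·19^3 + 15·19^4 + 7·19^5
  c_2 = 7812812 = 12·19^0 + 2·19^1 + 1·19^2 + 18·19^3 + 2·19^4 + 3·19^5
  c_3 = 9923761 = 4·19^0 + 12·19^1 + 15·19^2 + 2·19^3 + 0·19^4 + 4·19^5
λ_0 = (5, 12, 4)
λ_1 = (3, 2, 12)
λ_2 = (17, 1, 15)
λ_3 = (15, 18, 2)
λ_4 = (15, 2, 0)
λ_5 = (7, 3, 4)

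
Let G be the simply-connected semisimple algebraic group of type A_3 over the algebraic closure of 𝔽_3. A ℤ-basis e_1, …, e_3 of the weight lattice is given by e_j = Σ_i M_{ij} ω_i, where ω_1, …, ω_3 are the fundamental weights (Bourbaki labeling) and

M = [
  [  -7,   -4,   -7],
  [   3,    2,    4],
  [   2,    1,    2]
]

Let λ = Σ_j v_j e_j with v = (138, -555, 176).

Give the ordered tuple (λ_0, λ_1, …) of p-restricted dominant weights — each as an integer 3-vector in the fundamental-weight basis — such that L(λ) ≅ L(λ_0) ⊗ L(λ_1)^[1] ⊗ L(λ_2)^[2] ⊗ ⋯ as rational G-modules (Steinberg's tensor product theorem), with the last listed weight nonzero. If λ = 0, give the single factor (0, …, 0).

In the fundamental-weight basis, λ has coordinates c = M·v (v = (138, -555, 176)):
  c_1 = -7*138 + -4*-555 + -7*176 = 22
  c_2 = 3*138 + 2*-555 + 4*176 = 8
  c_3 = 2*138 + 1*-555 + 2*176 = 73
Base-3 expansion of each c_i:
  c_1 = 22 = 1·3^0 + 1·3^1 + 2·3^2
  c_2 = 8 = 2·3^0 + 2·3^1
  c_3 = 73 = 1·3^0 + 0·3^1 + 2·3^2 + 2·3^3
Factor λ_0 = (1, 2, 1)
Factor λ_1 = (1, 2, 0)
Factor λ_2 = (2, 0, 2)
Factor λ_3 = (0, 0, 2)

((1, 2, 1), (1, 2, 0), (2, 0, 2), (0, 0, 2))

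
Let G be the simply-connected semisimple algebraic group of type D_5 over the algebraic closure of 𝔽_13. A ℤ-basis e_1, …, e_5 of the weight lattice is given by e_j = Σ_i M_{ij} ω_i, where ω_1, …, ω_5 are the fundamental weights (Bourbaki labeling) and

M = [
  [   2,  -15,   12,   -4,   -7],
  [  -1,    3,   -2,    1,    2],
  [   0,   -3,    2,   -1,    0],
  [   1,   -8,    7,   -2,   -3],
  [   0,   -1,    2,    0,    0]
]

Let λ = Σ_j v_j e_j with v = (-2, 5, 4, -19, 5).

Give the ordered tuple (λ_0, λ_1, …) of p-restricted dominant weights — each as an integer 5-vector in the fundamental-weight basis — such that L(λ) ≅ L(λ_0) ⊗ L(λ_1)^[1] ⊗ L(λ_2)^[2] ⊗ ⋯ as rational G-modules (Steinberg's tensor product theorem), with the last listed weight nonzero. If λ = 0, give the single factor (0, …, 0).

Compute c_i = Σ_j M_{ij} v_j with v = (-2, 5, 4, -19, 5):
  c_1 = (2)·(-2) + (-15)·(5) + 12·4 + (-4)·(-19) + (-7)·(5) = 10
  c_2 = (-1)·(-2) + 3·5 + (-2)·(4) + (1)·(-19) + 2·5 = 0
  c_3 = (0)·(-2) + (-3)·(5) + 2·4 + (-1)·(-19) + 0·5 = 12
  c_4 = (1)·(-2) + (-8)·(5) + 7·4 + (-2)·(-19) + (-3)·(5) = 9
  c_5 = (0)·(-2) + (-1)·(5) + 2·4 + (0)·(-19) + 0·5 = 3
Writing each c_i in base p = 13:
  c_1 = 10 = 10·13^0
  c_2 = 0
  c_3 = 12 = 12·13^0
  c_4 = 9 = 9·13^0
  c_5 = 3 = 3·13^0
λ_0 = (10, 0, 12, 9, 3)

((10, 0, 12, 9, 3),)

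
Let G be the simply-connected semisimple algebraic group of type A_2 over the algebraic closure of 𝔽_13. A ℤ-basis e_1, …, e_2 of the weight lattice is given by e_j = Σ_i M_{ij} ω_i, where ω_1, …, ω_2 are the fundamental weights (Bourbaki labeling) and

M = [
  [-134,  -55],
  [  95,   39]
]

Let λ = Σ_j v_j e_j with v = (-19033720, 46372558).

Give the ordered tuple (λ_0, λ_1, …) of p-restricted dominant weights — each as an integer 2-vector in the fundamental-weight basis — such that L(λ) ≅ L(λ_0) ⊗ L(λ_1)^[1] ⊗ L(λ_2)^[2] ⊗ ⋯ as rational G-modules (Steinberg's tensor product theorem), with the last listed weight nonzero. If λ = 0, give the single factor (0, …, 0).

Compute c_i = Σ_j M_{ij} v_j with v = (-19033720, 46372558):
  c_1 = -134*-19033720 + -55*46372558 = 27790
  c_2 = 95*-19033720 + 39*46372558 = 326362
Writing each c_i in base p = 13:
  c_1 = 27790 = 9·13^0 + 5·13^1 + 8·13^2 + 12·13^3
  c_2 = 326362 = 10·13^0 + 1·13^1 + 7·13^2 + 5·13^3 + 11·13^4
p-restricted factor λ_0 = (9, 10)
p-restricted factor λ_1 = (5, 1)
p-restricted factor λ_2 = (8, 7)
p-restricted factor λ_3 = (12, 5)
p-restricted factor λ_4 = (0, 11)

((9, 10), (5, 1), (8, 7), (12, 5), (0, 11))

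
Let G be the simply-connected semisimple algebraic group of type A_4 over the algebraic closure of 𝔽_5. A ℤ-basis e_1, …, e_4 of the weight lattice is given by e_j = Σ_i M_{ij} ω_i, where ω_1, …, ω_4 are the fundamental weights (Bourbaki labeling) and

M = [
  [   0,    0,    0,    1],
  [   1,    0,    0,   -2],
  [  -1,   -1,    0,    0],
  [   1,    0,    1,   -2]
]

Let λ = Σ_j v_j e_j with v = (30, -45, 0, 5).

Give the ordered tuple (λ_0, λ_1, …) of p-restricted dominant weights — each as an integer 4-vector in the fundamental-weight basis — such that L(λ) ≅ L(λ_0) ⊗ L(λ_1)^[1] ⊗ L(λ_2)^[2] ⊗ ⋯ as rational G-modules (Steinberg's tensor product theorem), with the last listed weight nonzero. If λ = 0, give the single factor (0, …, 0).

((0, 0, 0, 0), (1, 4, 3, 4))

Converting to the ω-basis (c_i = row i of M dotted with v = (30, -45, 0, 5)):
  c_1 = (0)·(30) + (0)·(-45) + (0)·(0) + (1)·(5) = 5
  c_2 = (1)·(30) + (0)·(-45) + (0)·(0) + (-2)·(5) = 20
  c_3 = (-1)·(30) + (-1)·(-45) + (0)·(0) + (0)·(5) = 15
  c_4 = (1)·(30) + (0)·(-45) + (1)·(0) + (-2)·(5) = 20
p = 5; digits c_i = Σ_j d_{ij}·5^j, 0 ≤ d_{ij} < 5:
  c_1 = 5 = 0·5^0 + 1·5^1
  c_2 = 20 = 0·5^0 + 4·5^1
  c_3 = 15 = 0·5^0 + 3·5^1
  c_4 = 20 = 0·5^0 + 4·5^1
p-restricted factor λ_0 = (0, 0, 0, 0)
p-restricted factor λ_1 = (1, 4, 3, 4)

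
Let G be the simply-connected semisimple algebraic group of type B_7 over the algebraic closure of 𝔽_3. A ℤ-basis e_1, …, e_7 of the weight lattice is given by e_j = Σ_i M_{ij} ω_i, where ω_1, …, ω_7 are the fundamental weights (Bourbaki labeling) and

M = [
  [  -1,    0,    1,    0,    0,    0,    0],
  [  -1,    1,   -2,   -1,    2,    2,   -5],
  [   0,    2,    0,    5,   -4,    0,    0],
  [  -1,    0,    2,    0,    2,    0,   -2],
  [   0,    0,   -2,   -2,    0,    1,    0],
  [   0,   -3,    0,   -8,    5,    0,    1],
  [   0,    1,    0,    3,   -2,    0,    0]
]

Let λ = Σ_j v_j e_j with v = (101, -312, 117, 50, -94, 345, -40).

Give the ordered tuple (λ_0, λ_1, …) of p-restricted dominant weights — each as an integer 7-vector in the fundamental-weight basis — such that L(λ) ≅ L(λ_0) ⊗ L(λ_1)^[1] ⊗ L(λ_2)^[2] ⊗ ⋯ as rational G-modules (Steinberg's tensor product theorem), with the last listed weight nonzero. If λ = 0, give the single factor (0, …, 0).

((1, 2, 2, 1, 2, 2, 2), (2, 1, 0, 2, 0, 2, 2), (1, 0, 0, 2, 1, 2, 2))

Change of basis e → ω: c = M·v where v = (101, -312, 117, 50, -94, 345, -40):
  c_1 = (-1)·(101) + (0)·(-312) + (1)·(117) + (0)·(50) + (0)·(-94) + (0)·(345) + (0)·(-40) = 16
  c_2 = (-1)·(101) + (1)·(-312) + (-2)·(117) + (-1)·(50) + (2)·(-94) + (2)·(345) + (-5)·(-40) = 5
  c_3 = (0)·(101) + (2)·(-312) + (0)·(117) + (5)·(50) + (-4)·(-94) + (0)·(345) + (0)·(-40) = 2
  c_4 = (-1)·(101) + (0)·(-312) + (2)·(117) + (0)·(50) + (2)·(-94) + (0)·(345) + (-2)·(-40) = 25
  c_5 = (0)·(101) + (0)·(-312) + (-2)·(117) + (-2)·(50) + (0)·(-94) + (1)·(345) + (0)·(-40) = 11
  c_6 = (0)·(101) + (-3)·(-312) + (0)·(117) + (-8)·(50) + (5)·(-94) + (0)·(345) + (1)·(-40) = 26
  c_7 = (0)·(101) + (1)·(-312) + (0)·(117) + (3)·(50) + (-2)·(-94) + (0)·(345) + (0)·(-40) = 26
Expand coordinatewise in base 3:
  c_1 = 16 = 1·3^0 + 2·3^1 + 1·3^2
  c_2 = 5 = 2·3^0 + 1·3^1
  c_3 = 2 = 2·3^0
  c_4 = 25 = 1·3^0 + 2·3^1 + 2·3^2
  c_5 = 11 = 2·3^0 + 0·3^1 + 1·3^2
  c_6 = 26 = 2·3^0 + 2·3^1 + 2·3^2
  c_7 = 26 = 2·3^0 + 2·3^1 + 2·3^2
Factor λ_0 = (1, 2, 2, 1, 2, 2, 2)
Factor λ_1 = (2, 1, 0, 2, 0, 2, 2)
Factor λ_2 = (1, 0, 0, 2, 1, 2, 2)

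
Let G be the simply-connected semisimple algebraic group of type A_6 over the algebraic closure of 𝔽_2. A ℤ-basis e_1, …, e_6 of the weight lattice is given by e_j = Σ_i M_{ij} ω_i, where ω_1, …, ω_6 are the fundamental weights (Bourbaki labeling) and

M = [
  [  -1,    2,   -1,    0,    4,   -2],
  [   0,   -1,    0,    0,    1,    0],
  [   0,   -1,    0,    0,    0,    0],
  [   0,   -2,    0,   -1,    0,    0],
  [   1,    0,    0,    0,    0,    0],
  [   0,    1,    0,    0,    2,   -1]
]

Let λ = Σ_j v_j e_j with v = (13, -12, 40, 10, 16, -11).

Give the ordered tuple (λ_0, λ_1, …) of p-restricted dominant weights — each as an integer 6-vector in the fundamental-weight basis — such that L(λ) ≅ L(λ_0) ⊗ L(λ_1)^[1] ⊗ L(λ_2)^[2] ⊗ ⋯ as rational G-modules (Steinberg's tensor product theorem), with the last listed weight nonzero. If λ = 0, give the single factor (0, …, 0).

In the fundamental-weight basis, λ has coordinates c = M·v (v = (13, -12, 40, 10, 16, -11)):
  c_1 = (-1)·(13) + (2)·(-12) + (-1)·(40) + (0)·(10) + (4)·(16) + (-2)·(-11) = 9
  c_2 = (0)·(13) + (-1)·(-12) + (0)·(40) + (0)·(10) + (1)·(16) + (0)·(-11) = 28
  c_3 = (0)·(13) + (-1)·(-12) + (0)·(40) + (0)·(10) + (0)·(16) + (0)·(-11) = 12
  c_4 = (0)·(13) + (-2)·(-12) + (0)·(40) + (-1)·(10) + (0)·(16) + (0)·(-11) = 14
  c_5 = (1)·(13) + (0)·(-12) + (0)·(40) + (0)·(10) + (0)·(16) + (0)·(-11) = 13
  c_6 = (0)·(13) + (1)·(-12) + (0)·(40) + (0)·(10) + (2)·(16) + (-1)·(-11) = 31
Base-2 expansion of each c_i:
  c_1 = 9 = 1·2^0 + 0·2^1 + 0·2^2 + 1·2^3
  c_2 = 28 = 0·2^0 + 0·2^1 + 1·2^2 + 1·2^3 + 1·2^4
  c_3 = 12 = 0·2^0 + 0·2^1 + 1·2^2 + 1·2^3
  c_4 = 14 = 0·2^0 + 1·2^1 + 1·2^2 + 1·2^3
  c_5 = 13 = 1·2^0 + 0·2^1 + 1·2^2 + 1·2^3
  c_6 = 31 = 1·2^0 + 1·2^1 + 1·2^2 + 1·2^3 + 1·2^4
p-restricted factor λ_0 = (1, 0, 0, 0, 1, 1)
p-restricted factor λ_1 = (0, 0, 0, 1, 0, 1)
p-restricted factor λ_2 = (0, 1, 1, 1, 1, 1)
p-restricted factor λ_3 = (1, 1, 1, 1, 1, 1)
p-restricted factor λ_4 = (0, 1, 0, 0, 0, 1)

((1, 0, 0, 0, 1, 1), (0, 0, 0, 1, 0, 1), (0, 1, 1, 1, 1, 1), (1, 1, 1, 1, 1, 1), (0, 1, 0, 0, 0, 1))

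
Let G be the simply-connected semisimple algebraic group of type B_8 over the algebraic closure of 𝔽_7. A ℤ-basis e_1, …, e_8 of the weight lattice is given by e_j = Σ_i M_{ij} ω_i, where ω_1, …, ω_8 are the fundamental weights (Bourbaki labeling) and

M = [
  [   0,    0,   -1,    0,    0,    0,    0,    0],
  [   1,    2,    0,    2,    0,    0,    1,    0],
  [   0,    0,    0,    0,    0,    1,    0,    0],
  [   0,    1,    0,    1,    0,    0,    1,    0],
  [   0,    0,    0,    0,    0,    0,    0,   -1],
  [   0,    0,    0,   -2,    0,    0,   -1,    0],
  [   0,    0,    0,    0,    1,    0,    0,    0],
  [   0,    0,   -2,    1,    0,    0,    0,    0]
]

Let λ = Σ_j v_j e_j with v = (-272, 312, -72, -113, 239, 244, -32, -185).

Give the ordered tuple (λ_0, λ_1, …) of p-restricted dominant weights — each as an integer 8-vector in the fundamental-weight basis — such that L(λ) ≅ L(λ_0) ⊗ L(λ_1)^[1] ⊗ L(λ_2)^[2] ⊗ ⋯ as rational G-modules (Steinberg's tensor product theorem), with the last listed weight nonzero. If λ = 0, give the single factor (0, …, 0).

((2, 3, 6, 6, 3, 6, 1, 3), (3, 6, 6, 2, 5, 1, 6, 4), (1, 1, 4, 3, 3, 5, 4, 0))

Converting to the ω-basis (c_i = row i of M dotted with v = (-272, 312, -72, -113, 239, 244, -32, -185)):
  c_1 = 0*-272 + 0*312 + -1*-72 + 0*-113 + 0*239 + 0*244 + 0*-32 + 0*-185 = 72
  c_2 = 1*-272 + 2*312 + 0*-72 + 2*-113 + 0*239 + 0*244 + 1*-32 + 0*-185 = 94
  c_3 = 0*-272 + 0*312 + 0*-72 + 0*-113 + 0*239 + 1*244 + 0*-32 + 0*-185 = 244
  c_4 = 0*-272 + 1*312 + 0*-72 + 1*-113 + 0*239 + 0*244 + 1*-32 + 0*-185 = 167
  c_5 = 0*-272 + 0*312 + 0*-72 + 0*-113 + 0*239 + 0*244 + 0*-32 + -1*-185 = 185
  c_6 = 0*-272 + 0*312 + 0*-72 + -2*-113 + 0*239 + 0*244 + -1*-32 + 0*-185 = 258
  c_7 = 0*-272 + 0*312 + 0*-72 + 0*-113 + 1*239 + 0*244 + 0*-32 + 0*-185 = 239
  c_8 = 0*-272 + 0*312 + -2*-72 + 1*-113 + 0*239 + 0*244 + 0*-32 + 0*-185 = 31
Writing each c_i in base p = 7:
  c_1 = 72 = 2·7^0 + 3·7^1 + 1·7^2
  c_2 = 94 = 3·7^0 + 6·7^1 + 1·7^2
  c_3 = 244 = 6·7^0 + 6·7^1 + 4·7^2
  c_4 = 167 = 6·7^0 + 2·7^1 + 3·7^2
  c_5 = 185 = 3·7^0 + 5·7^1 + 3·7^2
  c_6 = 258 = 6·7^0 + 1·7^1 + 5·7^2
  c_7 = 239 = 1·7^0 + 6·7^1 + 4·7^2
  c_8 = 31 = 3·7^0 + 4·7^1
Factor λ_0 = (2, 3, 6, 6, 3, 6, 1, 3)
Factor λ_1 = (3, 6, 6, 2, 5, 1, 6, 4)
Factor λ_2 = (1, 1, 4, 3, 3, 5, 4, 0)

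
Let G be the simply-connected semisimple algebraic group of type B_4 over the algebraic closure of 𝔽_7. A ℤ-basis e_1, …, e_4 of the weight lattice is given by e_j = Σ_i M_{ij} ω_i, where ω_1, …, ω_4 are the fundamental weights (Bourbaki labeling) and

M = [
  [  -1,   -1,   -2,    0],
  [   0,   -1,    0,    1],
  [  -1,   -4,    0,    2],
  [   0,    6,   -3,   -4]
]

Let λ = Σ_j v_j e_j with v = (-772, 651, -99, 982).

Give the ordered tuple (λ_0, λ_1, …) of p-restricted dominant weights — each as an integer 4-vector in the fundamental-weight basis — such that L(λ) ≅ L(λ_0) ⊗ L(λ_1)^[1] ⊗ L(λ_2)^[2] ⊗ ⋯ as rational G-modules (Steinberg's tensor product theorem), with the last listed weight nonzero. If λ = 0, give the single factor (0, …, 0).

Compute c_i = Σ_j M_{ij} v_j with v = (-772, 651, -99, 982):
  c_1 = (-1)·(-772) + (-1)·(651) + (-2)·(-99) + (0)·(982) = 319
  c_2 = (0)·(-772) + (-1)·(651) + (0)·(-99) + (1)·(982) = 331
  c_3 = (-1)·(-772) + (-4)·(651) + (0)·(-99) + (2)·(982) = 132
  c_4 = (0)·(-772) + (6)·(651) + (-3)·(-99) + (-4)·(982) = 275
Writing each c_i in base p = 7:
  c_1 = 319 = 4·7^0 + 3·7^1 + 6·7^2
  c_2 = 331 = 2·7^0 + 5·7^1 + 6·7^2
  c_3 = 132 = 6·7^0 + 4·7^1 + 2·7^2
  c_4 = 275 = 2·7^0 + 4·7^1 + 5·7^2
Factor λ_0 = (4, 2, 6, 2)
Factor λ_1 = (3, 5, 4, 4)
Factor λ_2 = (6, 6, 2, 5)

((4, 2, 6, 2), (3, 5, 4, 4), (6, 6, 2, 5))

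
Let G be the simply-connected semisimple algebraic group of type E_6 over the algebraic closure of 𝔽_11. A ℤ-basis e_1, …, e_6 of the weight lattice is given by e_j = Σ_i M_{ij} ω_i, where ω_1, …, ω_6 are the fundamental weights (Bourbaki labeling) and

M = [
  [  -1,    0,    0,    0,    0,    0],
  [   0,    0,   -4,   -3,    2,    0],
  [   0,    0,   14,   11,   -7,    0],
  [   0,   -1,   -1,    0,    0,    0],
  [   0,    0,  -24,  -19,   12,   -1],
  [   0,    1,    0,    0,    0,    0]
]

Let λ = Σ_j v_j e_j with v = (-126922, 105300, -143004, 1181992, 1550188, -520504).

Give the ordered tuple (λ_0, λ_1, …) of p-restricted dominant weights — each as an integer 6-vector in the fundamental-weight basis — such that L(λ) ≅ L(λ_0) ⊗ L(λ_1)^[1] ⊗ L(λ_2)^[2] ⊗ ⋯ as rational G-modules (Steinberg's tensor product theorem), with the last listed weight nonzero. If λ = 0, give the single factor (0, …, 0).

((4, 4, 7, 7, 10, 8), (10, 8, 6, 6, 7, 2), (3, 10, 6, 3, 9, 1), (7, 6, 1, 6, 6, 2), (8, 8, 10, 2, 6, 7))

In the fundamental-weight basis, λ has coordinates c = M·v (v = (-126922, 105300, -143004, 1181992, 1550188, -520504)):
  c_1 = (-1)·(-126922) + 0·105300 + (0)·(-143004) + 0·1181992 + 0·1550188 + (0)·(-520504) = 126922
  c_2 = (0)·(-126922) + 0·105300 + (-4)·(-143004) + (-3)·(1181992) + 2·1550188 + (0)·(-520504) = 126416
  c_3 = (0)·(-126922) + 0·105300 + (14)·(-143004) + 11·1181992 + (-7)·(1550188) + (0)·(-520504) = 148540
  c_4 = (0)·(-126922) + (-1)·(105300) + (-1)·(-143004) + 0·1181992 + 0·1550188 + (0)·(-520504) = 37704
  c_5 = (0)·(-126922) + 0·105300 + (-24)·(-143004) + (-19)·(1181992) + 12·1550188 + (-1)·(-520504) = 97008
  c_6 = (0)·(-126922) + 1·105300 + (0)·(-143004) + 0·1181992 + 0·1550188 + (0)·(-520504) = 105300
Writing each c_i in base p = 11:
  c_1 = 126922 = 4·11^0 + 10·11^1 + 3·11^2 + 7·11^3 + 8·11^4
  c_2 = 126416 = 4·11^0 + 8·11^1 + 10·11^2 + 6·11^3 + 8·11^4
  c_3 = 148540 = 7·11^0 + 6·11^1 + 6·11^2 + 1·11^3 + 10·11^4
  c_4 = 37704 = 7·11^0 + 6·11^1 + 3·11^2 + 6·11^3 + 2·11^4
  c_5 = 97008 = 10·11^0 + 7·11^1 + 9·11^2 + 6·11^3 + 6·11^4
  c_6 = 105300 = 8·11^0 + 2·11^1 + 1·11^2 + 2·11^3 + 7·11^4
p-restricted factor λ_0 = (4, 4, 7, 7, 10, 8)
p-restricted factor λ_1 = (10, 8, 6, 6, 7, 2)
p-restricted factor λ_2 = (3, 10, 6, 3, 9, 1)
p-restricted factor λ_3 = (7, 6, 1, 6, 6, 2)
p-restricted factor λ_4 = (8, 8, 10, 2, 6, 7)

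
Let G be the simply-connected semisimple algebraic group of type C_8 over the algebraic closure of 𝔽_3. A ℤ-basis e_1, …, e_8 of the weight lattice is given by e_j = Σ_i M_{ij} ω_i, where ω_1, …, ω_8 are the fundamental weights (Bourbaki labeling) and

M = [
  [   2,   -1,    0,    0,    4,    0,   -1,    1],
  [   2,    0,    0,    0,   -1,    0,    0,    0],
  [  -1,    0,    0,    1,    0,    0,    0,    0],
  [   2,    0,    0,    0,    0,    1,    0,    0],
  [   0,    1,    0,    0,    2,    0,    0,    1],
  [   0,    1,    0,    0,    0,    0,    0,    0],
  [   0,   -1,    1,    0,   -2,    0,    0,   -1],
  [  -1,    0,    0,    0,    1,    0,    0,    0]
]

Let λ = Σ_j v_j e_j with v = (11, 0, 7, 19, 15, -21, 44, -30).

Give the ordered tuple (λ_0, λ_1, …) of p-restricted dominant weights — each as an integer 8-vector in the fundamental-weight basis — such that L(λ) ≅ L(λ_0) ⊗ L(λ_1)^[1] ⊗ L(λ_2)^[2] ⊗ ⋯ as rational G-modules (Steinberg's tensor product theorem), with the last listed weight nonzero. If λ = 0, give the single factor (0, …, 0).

((2, 1, 2, 1, 0, 0, 1, 1), (2, 2, 2, 0, 0, 0, 2, 1))

Change of basis e → ω: c = M·v where v = (11, 0, 7, 19, 15, -21, 44, -30):
  c_1 = (2)·(11) + (-1)·(0) + (0)·(7) + (0)·(19) + (4)·(15) + (0)·(-21) + (-1)·(44) + (1)·(-30) = 8
  c_2 = (2)·(11) + (0)·(0) + (0)·(7) + (0)·(19) + (-1)·(15) + (0)·(-21) + (0)·(44) + (0)·(-30) = 7
  c_3 = (-1)·(11) + (0)·(0) + (0)·(7) + (1)·(19) + (0)·(15) + (0)·(-21) + (0)·(44) + (0)·(-30) = 8
  c_4 = (2)·(11) + (0)·(0) + (0)·(7) + (0)·(19) + (0)·(15) + (1)·(-21) + (0)·(44) + (0)·(-30) = 1
  c_5 = (0)·(11) + (1)·(0) + (0)·(7) + (0)·(19) + (2)·(15) + (0)·(-21) + (0)·(44) + (1)·(-30) = 0
  c_6 = (0)·(11) + (1)·(0) + (0)·(7) + (0)·(19) + (0)·(15) + (0)·(-21) + (0)·(44) + (0)·(-30) = 0
  c_7 = (0)·(11) + (-1)·(0) + (1)·(7) + (0)·(19) + (-2)·(15) + (0)·(-21) + (0)·(44) + (-1)·(-30) = 7
  c_8 = (-1)·(11) + (0)·(0) + (0)·(7) + (0)·(19) + (1)·(15) + (0)·(-21) + (0)·(44) + (0)·(-30) = 4
Base-3 expansion of each c_i:
  c_1 = 8 = 2·3^0 + 2·3^1
  c_2 = 7 = 1·3^0 + 2·3^1
  c_3 = 8 = 2·3^0 + 2·3^1
  c_4 = 1 = 1·3^0
  c_5 = 0
  c_6 = 0
  c_7 = 7 = 1·3^0 + 2·3^1
  c_8 = 4 = 1·3^0 + 1·3^1
λ_0 = (2, 1, 2, 1, 0, 0, 1, 1)
λ_1 = (2, 2, 2, 0, 0, 0, 2, 1)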